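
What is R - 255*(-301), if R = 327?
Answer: 77082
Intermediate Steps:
R - 255*(-301) = 327 - 255*(-301) = 327 + 76755 = 77082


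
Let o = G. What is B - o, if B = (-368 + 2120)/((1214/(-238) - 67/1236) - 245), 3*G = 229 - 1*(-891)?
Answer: -41982135104/110381415 ≈ -380.34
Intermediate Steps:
G = 1120/3 (G = (229 - 1*(-891))/3 = (229 + 891)/3 = (⅓)*1120 = 1120/3 ≈ 373.33)
o = 1120/3 ≈ 373.33
B = -257691168/36793805 (B = 1752/((1214*(-1/238) - 67*1/1236) - 245) = 1752/((-607/119 - 67/1236) - 245) = 1752/(-758225/147084 - 245) = 1752/(-36793805/147084) = 1752*(-147084/36793805) = -257691168/36793805 ≈ -7.0037)
B - o = -257691168/36793805 - 1*1120/3 = -257691168/36793805 - 1120/3 = -41982135104/110381415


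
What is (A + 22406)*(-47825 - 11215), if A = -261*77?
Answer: -136323360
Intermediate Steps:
A = -20097
(A + 22406)*(-47825 - 11215) = (-20097 + 22406)*(-47825 - 11215) = 2309*(-59040) = -136323360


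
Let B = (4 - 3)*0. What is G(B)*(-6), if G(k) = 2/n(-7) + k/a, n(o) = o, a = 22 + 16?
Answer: 12/7 ≈ 1.7143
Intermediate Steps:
a = 38
B = 0 (B = 1*0 = 0)
G(k) = -2/7 + k/38 (G(k) = 2/(-7) + k/38 = 2*(-⅐) + k*(1/38) = -2/7 + k/38)
G(B)*(-6) = (-2/7 + (1/38)*0)*(-6) = (-2/7 + 0)*(-6) = -2/7*(-6) = 12/7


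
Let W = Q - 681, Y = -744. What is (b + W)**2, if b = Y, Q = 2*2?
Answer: 2019241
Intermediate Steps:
Q = 4
W = -677 (W = 4 - 681 = -677)
b = -744
(b + W)**2 = (-744 - 677)**2 = (-1421)**2 = 2019241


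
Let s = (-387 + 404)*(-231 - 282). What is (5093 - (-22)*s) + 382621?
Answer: 195852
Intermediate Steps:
s = -8721 (s = 17*(-513) = -8721)
(5093 - (-22)*s) + 382621 = (5093 - (-22)*(-8721)) + 382621 = (5093 - 1*191862) + 382621 = (5093 - 191862) + 382621 = -186769 + 382621 = 195852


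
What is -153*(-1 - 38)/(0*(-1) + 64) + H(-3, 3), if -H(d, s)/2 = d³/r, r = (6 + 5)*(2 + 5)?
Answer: 462915/4928 ≈ 93.936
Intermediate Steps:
r = 77 (r = 11*7 = 77)
H(d, s) = -2*d³/77
-153*(-1 - 38)/(0*(-1) + 64) + H(-3, 3) = -153*(-1 - 38)/(0*(-1) + 64) - 2/77*(-3)³ = -(-5967)/(0 + 64) - 2/77*(-27) = -(-5967)/64 + 54/77 = -153*(-39/64) + 54/77 = 5967/64 + 54/77 = 462915/4928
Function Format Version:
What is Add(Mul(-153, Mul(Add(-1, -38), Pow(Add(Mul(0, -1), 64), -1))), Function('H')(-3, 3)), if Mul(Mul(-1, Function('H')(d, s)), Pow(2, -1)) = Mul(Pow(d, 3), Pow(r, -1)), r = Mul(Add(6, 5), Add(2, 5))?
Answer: Rational(462915, 4928) ≈ 93.936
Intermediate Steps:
r = 77 (r = Mul(11, 7) = 77)
Function('H')(d, s) = Mul(Rational(-2, 77), Pow(d, 3)) (Function('H')(d, s) = Mul(-2, Mul(Pow(d, 3), Pow(77, -1))) = Mul(-2, Mul(Pow(d, 3), Rational(1, 77))) = Mul(-2, Mul(Rational(1, 77), Pow(d, 3))) = Mul(Rational(-2, 77), Pow(d, 3)))
Add(Mul(-153, Mul(Add(-1, -38), Pow(Add(Mul(0, -1), 64), -1))), Function('H')(-3, 3)) = Add(Mul(-153, Mul(Add(-1, -38), Pow(Add(Mul(0, -1), 64), -1))), Mul(Rational(-2, 77), Pow(-3, 3))) = Add(Mul(-153, Mul(-39, Pow(Add(0, 64), -1))), Mul(Rational(-2, 77), -27)) = Add(Mul(-153, Mul(-39, Pow(64, -1))), Rational(54, 77)) = Add(Mul(-153, Mul(-39, Rational(1, 64))), Rational(54, 77)) = Add(Mul(-153, Rational(-39, 64)), Rational(54, 77)) = Add(Rational(5967, 64), Rational(54, 77)) = Rational(462915, 4928)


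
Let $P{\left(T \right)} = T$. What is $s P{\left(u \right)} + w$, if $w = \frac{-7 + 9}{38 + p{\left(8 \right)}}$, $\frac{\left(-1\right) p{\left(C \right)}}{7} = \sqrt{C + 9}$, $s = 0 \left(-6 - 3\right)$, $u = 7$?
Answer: $\frac{76}{611} + \frac{14 \sqrt{17}}{611} \approx 0.21886$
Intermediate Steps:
$s = 0$ ($s = 0 \left(-9\right) = 0$)
$p{\left(C \right)} = - 7 \sqrt{9 + C}$ ($p{\left(C \right)} = - 7 \sqrt{C + 9} = - 7 \sqrt{9 + C}$)
$w = \frac{2}{38 - 7 \sqrt{17}}$ ($w = \frac{-7 + 9}{38 - 7 \sqrt{9 + 8}} = \frac{2}{38 - 7 \sqrt{17}} \approx 0.21886$)
$s P{\left(u \right)} + w = 0 \cdot 7 + \left(\frac{76}{611} + \frac{14 \sqrt{17}}{611}\right) = 0 + \left(\frac{76}{611} + \frac{14 \sqrt{17}}{611}\right) = \frac{76}{611} + \frac{14 \sqrt{17}}{611}$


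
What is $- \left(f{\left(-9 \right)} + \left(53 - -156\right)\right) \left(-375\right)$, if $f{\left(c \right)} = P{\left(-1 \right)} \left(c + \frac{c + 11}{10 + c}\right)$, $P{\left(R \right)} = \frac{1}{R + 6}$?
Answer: $77850$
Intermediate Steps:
$P{\left(R \right)} = \frac{1}{6 + R}$
$f{\left(c \right)} = \frac{c}{5} + \frac{11 + c}{5 \left(10 + c\right)}$ ($f{\left(c \right)} = \frac{c + \frac{c + 11}{10 + c}}{6 - 1} = \frac{c + \frac{11 + c}{10 + c}}{5} = \frac{c}{5} + \frac{11 + c}{5 \left(10 + c\right)}$)
$- \left(f{\left(-9 \right)} + \left(53 - -156\right)\right) \left(-375\right) = - \left(\frac{11 + \left(-9\right)^{2} + 11 \left(-9\right)}{5 \left(10 - 9\right)} + \left(53 - -156\right)\right) \left(-375\right) = - \left(\frac{11 + 81 - 99}{5 \cdot 1} + \left(53 + 156\right)\right) \left(-375\right) = - \left(\frac{1}{5} \cdot 1 \left(-7\right) + 209\right) \left(-375\right) = - \left(- \frac{7}{5} + 209\right) \left(-375\right) = - \frac{1038 \left(-375\right)}{5} = \left(-1\right) \left(-77850\right) = 77850$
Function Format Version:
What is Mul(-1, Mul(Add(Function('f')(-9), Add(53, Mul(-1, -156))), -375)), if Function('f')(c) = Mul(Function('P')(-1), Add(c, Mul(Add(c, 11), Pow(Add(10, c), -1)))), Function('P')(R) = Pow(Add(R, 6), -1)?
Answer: 77850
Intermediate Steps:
Function('P')(R) = Pow(Add(6, R), -1)
Function('f')(c) = Add(Mul(Rational(1, 5), c), Mul(Rational(1, 5), Pow(Add(10, c), -1), Add(11, c))) (Function('f')(c) = Mul(Pow(Add(6, -1), -1), Add(c, Mul(Add(c, 11), Pow(Add(10, c), -1)))) = Mul(Pow(5, -1), Add(c, Mul(Add(11, c), Pow(Add(10, c), -1)))) = Mul(Rational(1, 5), Add(c, Mul(Pow(Add(10, c), -1), Add(11, c)))) = Add(Mul(Rational(1, 5), c), Mul(Rational(1, 5), Pow(Add(10, c), -1), Add(11, c))))
Mul(-1, Mul(Add(Function('f')(-9), Add(53, Mul(-1, -156))), -375)) = Mul(-1, Mul(Add(Mul(Rational(1, 5), Pow(Add(10, -9), -1), Add(11, Pow(-9, 2), Mul(11, -9))), Add(53, Mul(-1, -156))), -375)) = Mul(-1, Mul(Add(Mul(Rational(1, 5), Pow(1, -1), Add(11, 81, -99)), Add(53, 156)), -375)) = Mul(-1, Mul(Add(Mul(Rational(1, 5), 1, -7), 209), -375)) = Mul(-1, Mul(Add(Rational(-7, 5), 209), -375)) = Mul(-1, Mul(Rational(1038, 5), -375)) = Mul(-1, -77850) = 77850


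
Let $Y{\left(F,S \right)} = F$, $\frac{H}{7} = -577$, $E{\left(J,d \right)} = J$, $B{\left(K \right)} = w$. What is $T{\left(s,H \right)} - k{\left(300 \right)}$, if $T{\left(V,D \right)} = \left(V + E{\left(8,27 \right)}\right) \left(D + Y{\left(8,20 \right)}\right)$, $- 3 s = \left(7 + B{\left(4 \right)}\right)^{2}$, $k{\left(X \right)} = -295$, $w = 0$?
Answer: $\frac{101660}{3} \approx 33887.0$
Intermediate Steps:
$B{\left(K \right)} = 0$
$H = -4039$ ($H = 7 \left(-577\right) = -4039$)
$s = - \frac{49}{3}$ ($s = - \frac{\left(7 + 0\right)^{2}}{3} = - \frac{7^{2}}{3} = \left(- \frac{1}{3}\right) 49 = - \frac{49}{3} \approx -16.333$)
$T{\left(V,D \right)} = \left(8 + D\right) \left(8 + V\right)$ ($T{\left(V,D \right)} = \left(V + 8\right) \left(D + 8\right) = \left(8 + V\right) \left(8 + D\right) = \left(8 + D\right) \left(8 + V\right)$)
$T{\left(s,H \right)} - k{\left(300 \right)} = \left(64 + 8 \left(-4039\right) + 8 \left(- \frac{49}{3}\right) - - \frac{197911}{3}\right) - -295 = \left(64 - 32312 - \frac{392}{3} + \frac{197911}{3}\right) + 295 = \frac{100775}{3} + 295 = \frac{101660}{3}$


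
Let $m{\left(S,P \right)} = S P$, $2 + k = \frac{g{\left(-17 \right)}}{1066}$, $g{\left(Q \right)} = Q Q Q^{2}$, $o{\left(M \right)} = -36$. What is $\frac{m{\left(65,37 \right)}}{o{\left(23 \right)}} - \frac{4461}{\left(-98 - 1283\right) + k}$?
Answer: $- \frac{3173575249}{50067252} \approx -63.386$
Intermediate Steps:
$g{\left(Q \right)} = Q^{4}$ ($g{\left(Q \right)} = Q Q^{3} = Q^{4}$)
$k = \frac{81389}{1066}$ ($k = -2 + \frac{\left(-17\right)^{4}}{1066} = -2 + 83521 \cdot \frac{1}{1066} = -2 + \frac{83521}{1066} = \frac{81389}{1066} \approx 76.35$)
$m{\left(S,P \right)} = P S$
$\frac{m{\left(65,37 \right)}}{o{\left(23 \right)}} - \frac{4461}{\left(-98 - 1283\right) + k} = \frac{37 \cdot 65}{-36} - \frac{4461}{\left(-98 - 1283\right) + \frac{81389}{1066}} = 2405 \left(- \frac{1}{36}\right) - \frac{4461}{-1381 + \frac{81389}{1066}} = - \frac{2405}{36} - \frac{4461}{- \frac{1390757}{1066}} = - \frac{2405}{36} - - \frac{4755426}{1390757} = - \frac{2405}{36} + \frac{4755426}{1390757} = - \frac{3173575249}{50067252}$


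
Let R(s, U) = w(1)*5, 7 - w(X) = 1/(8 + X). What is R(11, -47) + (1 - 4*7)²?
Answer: 6871/9 ≈ 763.44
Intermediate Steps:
w(X) = 7 - 1/(8 + X)
R(s, U) = 310/9 (R(s, U) = ((55 + 7*1)/(8 + 1))*5 = ((55 + 7)/9)*5 = ((⅑)*62)*5 = (62/9)*5 = 310/9)
R(11, -47) + (1 - 4*7)² = 310/9 + (1 - 4*7)² = 310/9 + (1 - 28)² = 310/9 + (-27)² = 310/9 + 729 = 6871/9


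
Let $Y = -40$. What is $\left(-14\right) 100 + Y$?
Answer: $-1440$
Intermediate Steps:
$\left(-14\right) 100 + Y = \left(-14\right) 100 - 40 = -1400 - 40 = -1440$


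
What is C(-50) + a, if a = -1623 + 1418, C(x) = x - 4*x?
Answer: -55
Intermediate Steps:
C(x) = -3*x
a = -205
C(-50) + a = -3*(-50) - 205 = 150 - 205 = -55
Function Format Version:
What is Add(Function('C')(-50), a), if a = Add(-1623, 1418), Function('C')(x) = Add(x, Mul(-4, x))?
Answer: -55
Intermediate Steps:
Function('C')(x) = Mul(-3, x)
a = -205
Add(Function('C')(-50), a) = Add(Mul(-3, -50), -205) = Add(150, -205) = -55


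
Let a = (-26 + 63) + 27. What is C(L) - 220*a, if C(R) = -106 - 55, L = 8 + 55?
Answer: -14241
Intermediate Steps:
L = 63
C(R) = -161
a = 64 (a = 37 + 27 = 64)
C(L) - 220*a = -161 - 220*64 = -161 - 1*14080 = -161 - 14080 = -14241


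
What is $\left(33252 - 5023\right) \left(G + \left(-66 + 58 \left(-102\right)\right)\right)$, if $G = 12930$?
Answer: $196135092$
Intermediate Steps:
$\left(33252 - 5023\right) \left(G + \left(-66 + 58 \left(-102\right)\right)\right) = \left(33252 - 5023\right) \left(12930 + \left(-66 + 58 \left(-102\right)\right)\right) = 28229 \left(12930 - 5982\right) = 28229 \cdot 6948 = 196135092$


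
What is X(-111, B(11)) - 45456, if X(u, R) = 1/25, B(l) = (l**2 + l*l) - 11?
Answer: -1136399/25 ≈ -45456.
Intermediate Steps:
B(l) = -11 + 2*l**2 (B(l) = (l**2 + l**2) - 11 = 2*l**2 - 11 = -11 + 2*l**2)
X(u, R) = 1/25
X(-111, B(11)) - 45456 = 1/25 - 45456 = -1136399/25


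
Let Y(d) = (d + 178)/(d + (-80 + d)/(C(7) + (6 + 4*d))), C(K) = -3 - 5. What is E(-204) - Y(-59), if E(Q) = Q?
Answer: -2807890/13903 ≈ -201.96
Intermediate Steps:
C(K) = -8
Y(d) = (178 + d)/(d + (-80 + d)/(-2 + 4*d)) (Y(d) = (d + 178)/(d + (-80 + d)/(-8 + (6 + 4*d))) = (178 + d)/(d + (-80 + d)/(-2 + 4*d)))
E(-204) - Y(-59) = -204 - 2*(-178 + 2*(-59)**2 + 355*(-59))/(-80 - 1*(-59) + 4*(-59)**2) = -204 - 2*(-178 + 2*3481 - 20945)/(-80 + 59 + 4*3481) = -204 - 2*(-178 + 6962 - 20945)/(-80 + 59 + 13924) = -204 - 2*(-14161)/13903 = -204 - 1*(-28322/13903) = -204 + 28322/13903 = -2807890/13903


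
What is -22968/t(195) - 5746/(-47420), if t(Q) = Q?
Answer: -36267403/308230 ≈ -117.66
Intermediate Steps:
-22968/t(195) - 5746/(-47420) = -22968/195 - 5746/(-47420) = -22968*1/195 - 5746*(-1/47420) = -7656/65 + 2873/23710 = -36267403/308230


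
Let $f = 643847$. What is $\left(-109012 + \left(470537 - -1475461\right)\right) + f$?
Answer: $2480833$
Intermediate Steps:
$\left(-109012 + \left(470537 - -1475461\right)\right) + f = \left(-109012 + \left(470537 - -1475461\right)\right) + 643847 = \left(-109012 + \left(470537 + 1475461\right)\right) + 643847 = \left(-109012 + 1945998\right) + 643847 = 1836986 + 643847 = 2480833$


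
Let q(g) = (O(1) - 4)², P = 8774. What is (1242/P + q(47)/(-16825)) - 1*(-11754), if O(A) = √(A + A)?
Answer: 867588095709/73811275 + 8*√2/16825 ≈ 11754.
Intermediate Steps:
O(A) = √2*√A (O(A) = √(2*A) = √2*√A)
q(g) = (-4 + √2)² (q(g) = (√2*√1 - 4)² = (√2*1 - 4)² = (√2 - 4)² = (-4 + √2)²)
(1242/P + q(47)/(-16825)) - 1*(-11754) = (1242/8774 + (4 - √2)²/(-16825)) - 1*(-11754) = (1242*(1/8774) + (4 - √2)²*(-1/16825)) + 11754 = (621/4387 - (4 - √2)²/16825) + 11754 = 51565419/4387 - (4 - √2)²/16825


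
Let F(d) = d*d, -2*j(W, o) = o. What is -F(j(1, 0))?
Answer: 0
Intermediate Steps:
j(W, o) = -o/2
F(d) = d²
-F(j(1, 0)) = -(-½*0)² = -1*0² = -1*0 = 0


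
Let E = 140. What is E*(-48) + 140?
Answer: -6580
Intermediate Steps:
E*(-48) + 140 = 140*(-48) + 140 = -6720 + 140 = -6580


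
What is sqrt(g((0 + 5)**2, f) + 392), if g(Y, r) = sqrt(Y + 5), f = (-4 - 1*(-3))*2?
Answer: sqrt(392 + sqrt(30)) ≈ 19.937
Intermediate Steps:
f = -2 (f = (-4 + 3)*2 = -1*2 = -2)
g(Y, r) = sqrt(5 + Y)
sqrt(g((0 + 5)**2, f) + 392) = sqrt(sqrt(5 + (0 + 5)**2) + 392) = sqrt(sqrt(5 + 5**2) + 392) = sqrt(sqrt(5 + 25) + 392) = sqrt(sqrt(30) + 392) = sqrt(392 + sqrt(30))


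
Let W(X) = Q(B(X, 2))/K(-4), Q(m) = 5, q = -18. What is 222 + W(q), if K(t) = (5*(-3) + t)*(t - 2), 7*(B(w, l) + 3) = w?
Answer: 25313/114 ≈ 222.04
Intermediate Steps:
B(w, l) = -3 + w/7
K(t) = (-15 + t)*(-2 + t)
W(X) = 5/114 (W(X) = 5/(30 + (-4)² - 17*(-4)) = 5/(30 + 16 + 68) = 5/114)
222 + W(q) = 222 + 5/114 = 25313/114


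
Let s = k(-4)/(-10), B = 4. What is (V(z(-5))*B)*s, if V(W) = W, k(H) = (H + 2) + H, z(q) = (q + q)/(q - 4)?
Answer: 8/3 ≈ 2.6667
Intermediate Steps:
z(q) = 2*q/(-4 + q) (z(q) = (2*q)/(-4 + q) = 2*q/(-4 + q))
k(H) = 2 + 2*H (k(H) = (2 + H) + H = 2 + 2*H)
s = 3/5 (s = (2 + 2*(-4))/(-10) = (2 - 8)*(-1/10) = -6*(-1/10) = 3/5 ≈ 0.60000)
(V(z(-5))*B)*s = ((2*(-5)/(-4 - 5))*4)*(3/5) = ((2*(-5)/(-9))*4)*(3/5) = ((2*(-5)*(-1/9))*4)*(3/5) = ((10/9)*4)*(3/5) = (40/9)*(3/5) = 8/3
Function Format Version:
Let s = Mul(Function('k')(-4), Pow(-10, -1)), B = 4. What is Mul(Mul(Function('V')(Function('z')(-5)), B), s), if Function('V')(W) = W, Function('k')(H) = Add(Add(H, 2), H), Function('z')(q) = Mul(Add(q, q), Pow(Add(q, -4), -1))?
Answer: Rational(8, 3) ≈ 2.6667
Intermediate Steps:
Function('z')(q) = Mul(2, q, Pow(Add(-4, q), -1)) (Function('z')(q) = Mul(Mul(2, q), Pow(Add(-4, q), -1)) = Mul(2, q, Pow(Add(-4, q), -1)))
Function('k')(H) = Add(2, Mul(2, H)) (Function('k')(H) = Add(Add(2, H), H) = Add(2, Mul(2, H)))
s = Rational(3, 5) (s = Mul(Add(2, Mul(2, -4)), Pow(-10, -1)) = Mul(Add(2, -8), Rational(-1, 10)) = Mul(-6, Rational(-1, 10)) = Rational(3, 5) ≈ 0.60000)
Mul(Mul(Function('V')(Function('z')(-5)), B), s) = Mul(Mul(Mul(2, -5, Pow(Add(-4, -5), -1)), 4), Rational(3, 5)) = Mul(Mul(Mul(2, -5, Pow(-9, -1)), 4), Rational(3, 5)) = Mul(Mul(Mul(2, -5, Rational(-1, 9)), 4), Rational(3, 5)) = Mul(Mul(Rational(10, 9), 4), Rational(3, 5)) = Mul(Rational(40, 9), Rational(3, 5)) = Rational(8, 3)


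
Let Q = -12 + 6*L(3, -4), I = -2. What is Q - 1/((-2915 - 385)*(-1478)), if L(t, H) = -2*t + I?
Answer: -292644001/4877400 ≈ -60.000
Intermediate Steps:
L(t, H) = -2 - 2*t (L(t, H) = -2*t - 2 = -2 - 2*t)
Q = -60 (Q = -12 + 6*(-2 - 2*3) = -12 + 6*(-2 - 6) = -12 + 6*(-8) = -12 - 48 = -60)
Q - 1/((-2915 - 385)*(-1478)) = -60 - 1/((-2915 - 385)*(-1478)) = -60 - (-1)/((-3300)*1478) = -60 - (-1)*(-1)/(3300*1478) = -60 - 1*1/4877400 = -60 - 1/4877400 = -292644001/4877400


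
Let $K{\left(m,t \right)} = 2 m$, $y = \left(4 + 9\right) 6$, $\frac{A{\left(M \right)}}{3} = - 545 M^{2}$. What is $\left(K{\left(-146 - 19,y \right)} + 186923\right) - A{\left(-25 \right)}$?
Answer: $1208468$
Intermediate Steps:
$A{\left(M \right)} = - 1635 M^{2}$ ($A{\left(M \right)} = 3 \left(- 545 M^{2}\right) = - 1635 M^{2}$)
$y = 78$ ($y = 13 \cdot 6 = 78$)
$\left(K{\left(-146 - 19,y \right)} + 186923\right) - A{\left(-25 \right)} = \left(2 \left(-146 - 19\right) + 186923\right) - - 1635 \left(-25\right)^{2} = \left(2 \left(-165\right) + 186923\right) - \left(-1635\right) 625 = \left(-330 + 186923\right) - -1021875 = 186593 + 1021875 = 1208468$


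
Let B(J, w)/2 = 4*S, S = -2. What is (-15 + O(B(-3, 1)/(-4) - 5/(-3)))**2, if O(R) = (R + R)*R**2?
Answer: 88755241/729 ≈ 1.2175e+5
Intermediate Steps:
B(J, w) = -16 (B(J, w) = 2*(4*(-2)) = 2*(-8) = -16)
O(R) = 2*R**3 (O(R) = (2*R)*R**2 = 2*R**3)
(-15 + O(B(-3, 1)/(-4) - 5/(-3)))**2 = (-15 + 2*(-16/(-4) - 5/(-3))**3)**2 = (-15 + 2*(-16*(-1/4) - 5*(-1/3))**3)**2 = (-15 + 2*(4 + 5/3)**3)**2 = (-15 + 2*(17/3)**3)**2 = (-15 + 2*(4913/27))**2 = (-15 + 9826/27)**2 = (9421/27)**2 = 88755241/729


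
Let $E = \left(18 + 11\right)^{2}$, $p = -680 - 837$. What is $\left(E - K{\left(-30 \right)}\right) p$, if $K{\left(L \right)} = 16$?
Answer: $-1251525$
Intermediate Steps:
$p = -1517$
$E = 841$ ($E = 29^{2} = 841$)
$\left(E - K{\left(-30 \right)}\right) p = \left(841 - 16\right) \left(-1517\right) = 825 \left(-1517\right) = -1251525$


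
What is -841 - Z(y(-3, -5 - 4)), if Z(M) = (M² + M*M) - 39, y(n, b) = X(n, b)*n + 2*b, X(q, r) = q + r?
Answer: -1450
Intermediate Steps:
y(n, b) = 2*b + n*(b + n) (y(n, b) = (n + b)*n + 2*b = (b + n)*n + 2*b = n*(b + n) + 2*b = 2*b + n*(b + n))
Z(M) = -39 + 2*M² (Z(M) = (M² + M²) - 39 = 2*M² - 39 = -39 + 2*M²)
-841 - Z(y(-3, -5 - 4)) = -841 - (-39 + 2*(2*(-5 - 4) - 3*((-5 - 4) - 3))²) = -841 - (-39 + 2*(2*(-9) - 3*(-9 - 3))²) = -841 - (-39 + 2*(-18 - 3*(-12))²) = -841 - (-39 + 2*(-18 + 36)²) = -841 - (-39 + 2*18²) = -841 - (-39 + 2*324) = -841 - (-39 + 648) = -841 - 1*609 = -841 - 609 = -1450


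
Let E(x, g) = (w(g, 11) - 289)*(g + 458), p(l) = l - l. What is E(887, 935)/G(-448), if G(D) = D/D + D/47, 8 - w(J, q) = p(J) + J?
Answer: 79612736/401 ≈ 1.9854e+5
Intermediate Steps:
p(l) = 0
w(J, q) = 8 - J (w(J, q) = 8 - (0 + J) = 8 - J)
E(x, g) = (-281 - g)*(458 + g) (E(x, g) = ((8 - g) - 289)*(g + 458) = (-281 - g)*(458 + g))
G(D) = 1 + D/47 (G(D) = 1 + D*(1/47) = 1 + D/47)
E(887, 935)/G(-448) = (-128698 - 1*935² - 739*935)/(1 + (1/47)*(-448)) = (-128698 - 1*874225 - 690965)/(1 - 448/47) = (-128698 - 874225 - 690965)/(-401/47) = -1693888*(-47/401) = 79612736/401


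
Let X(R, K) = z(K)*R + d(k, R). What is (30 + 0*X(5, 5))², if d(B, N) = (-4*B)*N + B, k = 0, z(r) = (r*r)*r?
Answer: 900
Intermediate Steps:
z(r) = r³ (z(r) = r²*r = r³)
d(B, N) = B - 4*B*N (d(B, N) = -4*B*N + B = B - 4*B*N)
X(R, K) = R*K³ (X(R, K) = K³*R + 0*(1 - 4*R) = R*K³ + 0 = R*K³)
(30 + 0*X(5, 5))² = (30 + 0*(5*5³))² = (30 + 0*(5*125))² = (30 + 0*625)² = (30 + 0)² = 30² = 900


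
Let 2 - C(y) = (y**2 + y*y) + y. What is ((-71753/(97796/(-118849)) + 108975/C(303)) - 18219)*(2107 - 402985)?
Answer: -248687048019852230193/8993271262 ≈ -2.7653e+10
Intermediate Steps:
C(y) = 2 - y - 2*y**2 (C(y) = 2 - ((y**2 + y*y) + y) = 2 - ((y**2 + y**2) + y) = 2 - (2*y**2 + y) = 2 - (y + 2*y**2) = 2 + (-y - 2*y**2) = 2 - y - 2*y**2)
((-71753/(97796/(-118849)) + 108975/C(303)) - 18219)*(2107 - 402985) = ((-71753/(97796/(-118849)) + 108975/(2 - 1*303 - 2*303**2)) - 18219)*(2107 - 402985) = ((-71753/(97796*(-1/118849)) + 108975/(2 - 303 - 2*91809)) - 18219)*(-400878) = ((-71753/(-97796/118849) + 108975/(2 - 303 - 183618)) - 18219)*(-400878) = ((-71753*(-118849/97796) + 108975/(-183919)) - 18219)*(-400878) = ((8527772297/97796 + 108975*(-1/183919)) - 18219)*(-400878) = ((8527772297/97796 - 108975/183919) - 18219)*(-400878) = (1568408695772843/17986542524 - 18219)*(-400878) = (1240711877528087/17986542524)*(-400878) = -248687048019852230193/8993271262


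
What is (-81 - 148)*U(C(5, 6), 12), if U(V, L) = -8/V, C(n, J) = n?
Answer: 1832/5 ≈ 366.40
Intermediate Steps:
(-81 - 148)*U(C(5, 6), 12) = (-81 - 148)*(-8/5) = -(-1832)/5 = -229*(-8/5) = 1832/5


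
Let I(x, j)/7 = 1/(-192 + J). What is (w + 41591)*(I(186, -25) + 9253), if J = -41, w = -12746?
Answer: 62188146990/233 ≈ 2.6690e+8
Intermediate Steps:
I(x, j) = -7/233 (I(x, j) = 7/(-192 - 41) = 7/(-233) = 7*(-1/233) = -7/233)
(w + 41591)*(I(186, -25) + 9253) = (-12746 + 41591)*(-7/233 + 9253) = 28845*(2155942/233) = 62188146990/233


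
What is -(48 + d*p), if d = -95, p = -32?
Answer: -3088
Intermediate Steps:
-(48 + d*p) = -(48 - 95*(-32)) = -(48 + 3040) = -1*3088 = -3088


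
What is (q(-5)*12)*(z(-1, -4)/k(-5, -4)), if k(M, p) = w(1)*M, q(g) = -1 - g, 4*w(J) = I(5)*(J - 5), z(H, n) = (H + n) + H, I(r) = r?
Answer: -288/25 ≈ -11.520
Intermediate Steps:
z(H, n) = n + 2*H
w(J) = -25/4 + 5*J/4 (w(J) = (5*(J - 5))/4 = (5*(-5 + J))/4 = (-25 + 5*J)/4 = -25/4 + 5*J/4)
k(M, p) = -5*M (k(M, p) = (-25/4 + (5/4)*1)*M = (-25/4 + 5/4)*M = -5*M)
(q(-5)*12)*(z(-1, -4)/k(-5, -4)) = ((-1 - 1*(-5))*12)*((-4 + 2*(-1))/((-5*(-5)))) = ((-1 + 5)*12)*((-4 - 2)/25) = (4*12)*(-6*1/25) = 48*(-6/25) = -288/25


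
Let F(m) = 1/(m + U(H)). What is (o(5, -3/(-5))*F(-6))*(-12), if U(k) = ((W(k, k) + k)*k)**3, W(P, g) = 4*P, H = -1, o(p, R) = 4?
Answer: -48/119 ≈ -0.40336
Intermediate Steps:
U(k) = 125*k**6 (U(k) = ((4*k + k)*k)**3 = ((5*k)*k)**3 = (5*k**2)**3 = 125*k**6)
F(m) = 1/(125 + m) (F(m) = 1/(m + 125*(-1)**6) = 1/(m + 125*1) = 1/(m + 125) = 1/(125 + m))
(o(5, -3/(-5))*F(-6))*(-12) = (4/(125 - 6))*(-12) = (4/119)*(-12) = -48/119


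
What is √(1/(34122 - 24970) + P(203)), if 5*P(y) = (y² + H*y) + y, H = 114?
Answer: √422420722295/5720 ≈ 113.63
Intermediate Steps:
P(y) = 23*y + y²/5 (P(y) = ((y² + 114*y) + y)/5 = (y² + 115*y)/5 = 23*y + y²/5)
√(1/(34122 - 24970) + P(203)) = √(1/(34122 - 24970) + (⅕)*203*(115 + 203)) = √(1/9152 + (⅕)*203*318) = √(1/9152 + 64554/5) = √(590798213/45760) = √422420722295/5720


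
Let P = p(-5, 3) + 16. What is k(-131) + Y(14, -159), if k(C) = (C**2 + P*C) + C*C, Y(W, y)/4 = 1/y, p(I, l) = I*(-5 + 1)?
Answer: 4707350/159 ≈ 29606.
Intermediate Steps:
p(I, l) = -4*I (p(I, l) = I*(-4) = -4*I)
Y(W, y) = 4/y
P = 36 (P = -4*(-5) + 16 = 20 + 16 = 36)
k(C) = 2*C**2 + 36*C (k(C) = (C**2 + 36*C) + C*C = (C**2 + 36*C) + C**2 = 2*C**2 + 36*C)
k(-131) + Y(14, -159) = 2*(-131)*(18 - 131) + 4/(-159) = 2*(-131)*(-113) + 4*(-1/159) = 29606 - 4/159 = 4707350/159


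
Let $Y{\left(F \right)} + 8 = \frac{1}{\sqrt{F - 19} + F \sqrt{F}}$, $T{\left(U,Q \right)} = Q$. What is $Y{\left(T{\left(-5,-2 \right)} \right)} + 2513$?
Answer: $\frac{i - 2505 \sqrt{21} + 5010 \sqrt{2}}{- \sqrt{21} + 2 \sqrt{2}} \approx 2505.0 - 0.57008 i$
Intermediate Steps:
$Y{\left(F \right)} = -8 + \frac{1}{F^{\frac{3}{2}} + \sqrt{-19 + F}}$ ($Y{\left(F \right)} = -8 + \frac{1}{\sqrt{F - 19} + F \sqrt{F}} = -8 + \frac{1}{\sqrt{-19 + F} + F^{\frac{3}{2}}} = -8 + \frac{1}{F^{\frac{3}{2}} + \sqrt{-19 + F}}$)
$Y{\left(T{\left(-5,-2 \right)} \right)} + 2513 = \frac{1 - 8 \left(-2\right)^{\frac{3}{2}} - 8 \sqrt{-19 - 2}}{\left(-2\right)^{\frac{3}{2}} + \sqrt{-19 - 2}} + 2513 = \frac{1 - 8 \left(- 2 i \sqrt{2}\right) - 8 \sqrt{-21}}{- 2 i \sqrt{2} + \sqrt{-21}} + 2513 = \frac{1 + 16 i \sqrt{2} - 8 i \sqrt{21}}{- 2 i \sqrt{2} + i \sqrt{21}} + 2513 = \frac{1 + 16 i \sqrt{2} - 8 i \sqrt{21}}{i \sqrt{21} - 2 i \sqrt{2}} + 2513 = \frac{1 - 8 i \sqrt{21} + 16 i \sqrt{2}}{i \sqrt{21} - 2 i \sqrt{2}} + 2513 = 2513 + \frac{1 - 8 i \sqrt{21} + 16 i \sqrt{2}}{i \sqrt{21} - 2 i \sqrt{2}}$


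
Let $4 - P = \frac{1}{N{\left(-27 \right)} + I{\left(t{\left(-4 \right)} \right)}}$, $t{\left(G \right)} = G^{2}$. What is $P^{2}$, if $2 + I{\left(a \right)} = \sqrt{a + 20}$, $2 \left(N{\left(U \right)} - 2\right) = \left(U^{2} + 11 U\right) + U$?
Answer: $\frac{2775556}{173889} \approx 15.962$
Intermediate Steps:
$N{\left(U \right)} = 2 + \frac{U^{2}}{2} + 6 U$ ($N{\left(U \right)} = 2 + \frac{\left(U^{2} + 11 U\right) + U}{2} = 2 + \frac{U^{2} + 12 U}{2} = 2 + \left(\frac{U^{2}}{2} + 6 U\right) = 2 + \frac{U^{2}}{2} + 6 U$)
$I{\left(a \right)} = -2 + \sqrt{20 + a}$ ($I{\left(a \right)} = -2 + \sqrt{a + 20} = -2 + \sqrt{20 + a}$)
$P = \frac{1666}{417}$ ($P = 4 - \frac{1}{\left(2 + \frac{\left(-27\right)^{2}}{2} + 6 \left(-27\right)\right) - \left(2 - \sqrt{20 + \left(-4\right)^{2}}\right)} = 4 - \frac{1}{\left(2 + \frac{1}{2} \cdot 729 - 162\right) - \left(2 - \sqrt{20 + 16}\right)} = 4 - \frac{1}{\left(2 + \frac{729}{2} - 162\right) - \left(2 - \sqrt{36}\right)} = 4 - \frac{1}{\frac{409}{2} + \left(-2 + 6\right)} = 4 - \frac{1}{\frac{409}{2} + 4} = 4 - \frac{1}{\frac{417}{2}} = 4 - \frac{2}{417} = \frac{1666}{417} \approx 3.9952$)
$P^{2} = \left(\frac{1666}{417}\right)^{2} = \frac{2775556}{173889}$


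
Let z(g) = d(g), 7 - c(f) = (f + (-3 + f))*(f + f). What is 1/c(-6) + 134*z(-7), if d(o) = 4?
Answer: 92727/173 ≈ 535.99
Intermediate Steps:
c(f) = 7 - 2*f*(-3 + 2*f) (c(f) = 7 - (f + (-3 + f))*(f + f) = 7 - (-3 + 2*f)*2*f = 7 - 2*f*(-3 + 2*f))
z(g) = 4
1/c(-6) + 134*z(-7) = 1/(7 - 4*(-6)² + 6*(-6)) + 134*4 = 1/(7 - 4*36 - 36) + 536 = 1/(7 - 144 - 36) + 536 = 1/(-173) + 536 = -1/173 + 536 = 92727/173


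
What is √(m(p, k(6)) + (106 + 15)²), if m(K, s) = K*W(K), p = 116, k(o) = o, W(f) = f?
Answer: √28097 ≈ 167.62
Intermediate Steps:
m(K, s) = K² (m(K, s) = K*K = K²)
√(m(p, k(6)) + (106 + 15)²) = √(116² + (106 + 15)²) = √(13456 + 121²) = √(13456 + 14641) = √28097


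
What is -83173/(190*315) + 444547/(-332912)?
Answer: -27147713863/9962391600 ≈ -2.7250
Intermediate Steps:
-83173/(190*315) + 444547/(-332912) = -83173/59850 + 444547*(-1/332912) = -83173*1/59850 - 444547/332912 = -83173/59850 - 444547/332912 = -27147713863/9962391600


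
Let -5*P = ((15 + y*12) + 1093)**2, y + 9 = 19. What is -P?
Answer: 1507984/5 ≈ 3.0160e+5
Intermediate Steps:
y = 10 (y = -9 + 19 = 10)
P = -1507984/5 (P = -((15 + 10*12) + 1093)**2/5 = -((15 + 120) + 1093)**2/5 = -(135 + 1093)**2/5 = -1/5*1228**2 = -1/5*1507984 = -1507984/5 ≈ -3.0160e+5)
-P = -1*(-1507984/5) = 1507984/5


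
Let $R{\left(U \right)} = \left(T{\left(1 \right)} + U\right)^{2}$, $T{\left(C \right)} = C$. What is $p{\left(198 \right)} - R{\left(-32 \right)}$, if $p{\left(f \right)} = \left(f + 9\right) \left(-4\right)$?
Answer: $-1789$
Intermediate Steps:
$R{\left(U \right)} = \left(1 + U\right)^{2}$
$p{\left(f \right)} = -36 - 4 f$ ($p{\left(f \right)} = \left(9 + f\right) \left(-4\right) = -36 - 4 f$)
$p{\left(198 \right)} - R{\left(-32 \right)} = \left(-36 - 792\right) - \left(1 - 32\right)^{2} = \left(-36 - 792\right) - \left(-31\right)^{2} = -828 - 961 = -1789$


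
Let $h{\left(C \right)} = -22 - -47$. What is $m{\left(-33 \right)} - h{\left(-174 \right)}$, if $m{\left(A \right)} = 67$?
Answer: $42$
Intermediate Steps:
$h{\left(C \right)} = 25$ ($h{\left(C \right)} = -22 + 47 = 25$)
$m{\left(-33 \right)} - h{\left(-174 \right)} = 67 - 25 = 42$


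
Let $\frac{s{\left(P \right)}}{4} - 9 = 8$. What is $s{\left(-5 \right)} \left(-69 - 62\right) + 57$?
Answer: $-8851$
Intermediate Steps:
$s{\left(P \right)} = 68$ ($s{\left(P \right)} = 36 + 4 \cdot 8 = 36 + 32 = 68$)
$s{\left(-5 \right)} \left(-69 - 62\right) + 57 = 68 \left(-69 - 62\right) + 57 = 68 \left(-131\right) + 57 = -8908 + 57 = -8851$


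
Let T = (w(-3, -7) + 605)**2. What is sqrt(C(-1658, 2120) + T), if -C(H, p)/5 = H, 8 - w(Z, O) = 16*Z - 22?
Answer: sqrt(474779) ≈ 689.04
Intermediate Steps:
w(Z, O) = 30 - 16*Z (w(Z, O) = 8 - (16*Z - 22) = 8 - (-22 + 16*Z) = 8 + (22 - 16*Z) = 30 - 16*Z)
C(H, p) = -5*H
T = 466489 (T = ((30 - 16*(-3)) + 605)**2 = ((30 + 48) + 605)**2 = (78 + 605)**2 = 683**2 = 466489)
sqrt(C(-1658, 2120) + T) = sqrt(-5*(-1658) + 466489) = sqrt(8290 + 466489) = sqrt(474779)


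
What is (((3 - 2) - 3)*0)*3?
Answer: 0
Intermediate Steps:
(((3 - 2) - 3)*0)*3 = ((1 - 3)*0)*3 = -2*0*3 = 0*3 = 0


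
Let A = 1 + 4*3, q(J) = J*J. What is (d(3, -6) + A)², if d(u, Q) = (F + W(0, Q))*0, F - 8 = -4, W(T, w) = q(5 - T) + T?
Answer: 169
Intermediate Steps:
q(J) = J²
W(T, w) = T + (5 - T)² (W(T, w) = (5 - T)² + T = T + (5 - T)²)
F = 4 (F = 8 - 4 = 4)
d(u, Q) = 0 (d(u, Q) = (4 + (0 + (-5 + 0)²))*0 = (4 + (0 + (-5)²))*0 = (4 + (0 + 25))*0 = (4 + 25)*0 = 29*0 = 0)
A = 13 (A = 1 + 12 = 13)
(d(3, -6) + A)² = (0 + 13)² = 13² = 169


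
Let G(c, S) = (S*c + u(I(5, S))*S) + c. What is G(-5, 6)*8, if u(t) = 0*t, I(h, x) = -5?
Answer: -280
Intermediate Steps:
u(t) = 0
G(c, S) = c + S*c (G(c, S) = (S*c + 0*S) + c = (S*c + 0) + c = S*c + c = c + S*c)
G(-5, 6)*8 = -5*(1 + 6)*8 = -5*7*8 = -35*8 = -280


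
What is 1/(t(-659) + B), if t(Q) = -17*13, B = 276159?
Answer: 1/275938 ≈ 3.6240e-6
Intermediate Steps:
t(Q) = -221
1/(t(-659) + B) = 1/(-221 + 276159) = 1/275938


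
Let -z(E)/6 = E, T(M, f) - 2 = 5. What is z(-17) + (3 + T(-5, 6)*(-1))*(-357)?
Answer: 1530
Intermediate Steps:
T(M, f) = 7 (T(M, f) = 2 + 5 = 7)
z(E) = -6*E
z(-17) + (3 + T(-5, 6)*(-1))*(-357) = -6*(-17) + (3 + 7*(-1))*(-357) = 102 + (3 - 7)*(-357) = 102 - 4*(-357) = 102 + 1428 = 1530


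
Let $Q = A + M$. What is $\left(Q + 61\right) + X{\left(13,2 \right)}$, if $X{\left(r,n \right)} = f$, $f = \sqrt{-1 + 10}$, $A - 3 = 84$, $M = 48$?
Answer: $199$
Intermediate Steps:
$A = 87$ ($A = 3 + 84 = 87$)
$f = 3$ ($f = \sqrt{9} = 3$)
$Q = 135$ ($Q = 87 + 48 = 135$)
$X{\left(r,n \right)} = 3$
$\left(Q + 61\right) + X{\left(13,2 \right)} = \left(135 + 61\right) + 3 = 196 + 3 = 199$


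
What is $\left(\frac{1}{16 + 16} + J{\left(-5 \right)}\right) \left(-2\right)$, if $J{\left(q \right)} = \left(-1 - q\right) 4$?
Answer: $- \frac{513}{16} \approx -32.063$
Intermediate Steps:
$J{\left(q \right)} = -4 - 4 q$
$\left(\frac{1}{16 + 16} + J{\left(-5 \right)}\right) \left(-2\right) = \left(\frac{1}{16 + 16} - -16\right) \left(-2\right) = \left(\frac{1}{32} + \left(-4 + 20\right)\right) \left(-2\right) = \left(\frac{1}{32} + 16\right) \left(-2\right) = \frac{513}{32} \left(-2\right) = - \frac{513}{16}$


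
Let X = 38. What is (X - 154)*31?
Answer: -3596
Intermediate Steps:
(X - 154)*31 = (38 - 154)*31 = -116*31 = -3596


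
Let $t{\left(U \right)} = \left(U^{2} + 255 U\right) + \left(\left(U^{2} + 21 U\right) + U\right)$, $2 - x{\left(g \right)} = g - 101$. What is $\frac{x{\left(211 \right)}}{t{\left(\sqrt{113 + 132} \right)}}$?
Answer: $\frac{216}{75749} - \frac{29916 \sqrt{5}}{2651215} \approx -0.02238$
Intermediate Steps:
$x{\left(g \right)} = 103 - g$ ($x{\left(g \right)} = 2 - \left(g - 101\right) = 2 - \left(-101 + g\right) = 103 - g$)
$t{\left(U \right)} = 2 U^{2} + 277 U$ ($t{\left(U \right)} = \left(U^{2} + 255 U\right) + \left(U^{2} + 22 U\right) = 2 U^{2} + 277 U$)
$\frac{x{\left(211 \right)}}{t{\left(\sqrt{113 + 132} \right)}} = \frac{103 - 211}{\sqrt{113 + 132} \left(277 + 2 \sqrt{113 + 132}\right)} = \frac{103 - 211}{\sqrt{245} \left(277 + 2 \sqrt{245}\right)} = - \frac{108}{7 \sqrt{5} \left(277 + 2 \cdot 7 \sqrt{5}\right)} = - \frac{108}{7 \sqrt{5} \left(277 + 14 \sqrt{5}\right)} = - 108 \frac{\sqrt{5}}{35 \left(277 + 14 \sqrt{5}\right)} = - \frac{108 \sqrt{5}}{35 \left(277 + 14 \sqrt{5}\right)}$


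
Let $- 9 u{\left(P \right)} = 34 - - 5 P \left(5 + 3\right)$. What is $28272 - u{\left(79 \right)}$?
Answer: $\frac{257642}{9} \approx 28627.0$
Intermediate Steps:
$u{\left(P \right)} = - \frac{34}{9} - \frac{40 P}{9}$ ($u{\left(P \right)} = - \frac{34 - - 5 P \left(5 + 3\right)}{9} = - \frac{34 - - 5 P 8}{9} = - \frac{34 - - 40 P}{9} = - \frac{34 + 40 P}{9} = - \frac{34}{9} - \frac{40 P}{9}$)
$28272 - u{\left(79 \right)} = 28272 - \left(- \frac{34}{9} - \frac{3160}{9}\right) = 28272 - - \frac{3194}{9} = 28272 + \frac{3194}{9} = \frac{257642}{9}$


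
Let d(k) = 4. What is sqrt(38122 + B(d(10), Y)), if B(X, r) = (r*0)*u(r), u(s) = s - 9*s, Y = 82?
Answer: 7*sqrt(778) ≈ 195.25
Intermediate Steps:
u(s) = -8*s (u(s) = s - 9*s = -8*s)
B(X, r) = 0 (B(X, r) = (r*0)*(-8*r) = 0*(-8*r) = 0)
sqrt(38122 + B(d(10), Y)) = sqrt(38122 + 0) = sqrt(38122) = 7*sqrt(778)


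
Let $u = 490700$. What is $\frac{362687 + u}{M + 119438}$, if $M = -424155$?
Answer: $- \frac{853387}{304717} \approx -2.8006$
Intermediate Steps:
$\frac{362687 + u}{M + 119438} = \frac{362687 + 490700}{-424155 + 119438} = \frac{853387}{-304717} = 853387 \left(- \frac{1}{304717}\right) = - \frac{853387}{304717}$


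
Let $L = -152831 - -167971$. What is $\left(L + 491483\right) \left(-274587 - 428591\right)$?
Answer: $-356246147894$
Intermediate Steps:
$L = 15140$ ($L = -152831 + 167971 = 15140$)
$\left(L + 491483\right) \left(-274587 - 428591\right) = \left(15140 + 491483\right) \left(-274587 - 428591\right) = 506623 \left(-703178\right) = -356246147894$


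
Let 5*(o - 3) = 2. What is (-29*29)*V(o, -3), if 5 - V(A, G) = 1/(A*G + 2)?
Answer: -176610/41 ≈ -4307.6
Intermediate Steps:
o = 17/5 (o = 3 + (1/5)*2 = 3 + 2/5 = 17/5 ≈ 3.4000)
V(A, G) = 5 - 1/(2 + A*G) (V(A, G) = 5 - 1/(A*G + 2) = 5 - 1/(2 + A*G))
(-29*29)*V(o, -3) = (-29*29)*((9 + 5*(17/5)*(-3))/(2 + (17/5)*(-3))) = -841*(9 - 51)/(2 - 51/5) = -841*(-42)/(-41/5) = -(-4205)*(-42)/41 = -841*210/41 = -176610/41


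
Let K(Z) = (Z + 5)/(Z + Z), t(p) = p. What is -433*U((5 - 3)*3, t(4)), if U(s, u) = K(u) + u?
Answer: -17753/8 ≈ -2219.1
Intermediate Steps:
K(Z) = (5 + Z)/(2*Z) (K(Z) = (5 + Z)/((2*Z)) = (5 + Z)*(1/(2*Z)) = (5 + Z)/(2*Z))
U(s, u) = u + (5 + u)/(2*u) (U(s, u) = (5 + u)/(2*u) + u = u + (5 + u)/(2*u))
-433*U((5 - 3)*3, t(4)) = -433*(½ + 4 + (5/2)/4) = -433*(½ + 4 + (5/2)*(¼)) = -433*(½ + 4 + 5/8) = -433*41/8 = -17753/8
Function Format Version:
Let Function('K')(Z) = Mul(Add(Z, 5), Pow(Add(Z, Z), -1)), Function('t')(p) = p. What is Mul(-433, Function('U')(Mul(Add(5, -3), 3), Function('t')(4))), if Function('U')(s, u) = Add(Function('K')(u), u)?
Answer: Rational(-17753, 8) ≈ -2219.1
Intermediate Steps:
Function('K')(Z) = Mul(Rational(1, 2), Pow(Z, -1), Add(5, Z)) (Function('K')(Z) = Mul(Add(5, Z), Pow(Mul(2, Z), -1)) = Mul(Add(5, Z), Mul(Rational(1, 2), Pow(Z, -1))) = Mul(Rational(1, 2), Pow(Z, -1), Add(5, Z)))
Function('U')(s, u) = Add(u, Mul(Rational(1, 2), Pow(u, -1), Add(5, u))) (Function('U')(s, u) = Add(Mul(Rational(1, 2), Pow(u, -1), Add(5, u)), u) = Add(u, Mul(Rational(1, 2), Pow(u, -1), Add(5, u))))
Mul(-433, Function('U')(Mul(Add(5, -3), 3), Function('t')(4))) = Mul(-433, Add(Rational(1, 2), 4, Mul(Rational(5, 2), Pow(4, -1)))) = Mul(-433, Add(Rational(1, 2), 4, Mul(Rational(5, 2), Rational(1, 4)))) = Mul(-433, Add(Rational(1, 2), 4, Rational(5, 8))) = Mul(-433, Rational(41, 8)) = Rational(-17753, 8)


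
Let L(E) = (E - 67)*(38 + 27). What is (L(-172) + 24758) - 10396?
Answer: -1173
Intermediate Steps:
L(E) = -4355 + 65*E (L(E) = (-67 + E)*65 = -4355 + 65*E)
(L(-172) + 24758) - 10396 = ((-4355 + 65*(-172)) + 24758) - 10396 = ((-4355 - 11180) + 24758) - 10396 = (-15535 + 24758) - 10396 = 9223 - 10396 = -1173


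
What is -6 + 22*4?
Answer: 82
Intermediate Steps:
-6 + 22*4 = -6 + 88 = 82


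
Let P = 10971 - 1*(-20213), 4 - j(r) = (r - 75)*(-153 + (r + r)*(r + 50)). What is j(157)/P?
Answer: -2658643/15592 ≈ -170.51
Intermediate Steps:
j(r) = 4 - (-153 + 2*r*(50 + r))*(-75 + r) (j(r) = 4 - (r - 75)*(-153 + (r + r)*(r + 50)) = 4 - (-75 + r)*(-153 + (2*r)*(50 + r)) = 4 - (-75 + r)*(-153 + 2*r*(50 + r)) = 4 - (-153 + 2*r*(50 + r))*(-75 + r))
P = 31184 (P = 10971 + 20213 = 31184)
j(157)/P = (-11471 - 2*157³ + 50*157² + 7653*157)/31184 = (-11471 - 2*3869893 + 50*24649 + 1201521)*(1/31184) = (-11471 - 7739786 + 1232450 + 1201521)*(1/31184) = -5317286*1/31184 = -2658643/15592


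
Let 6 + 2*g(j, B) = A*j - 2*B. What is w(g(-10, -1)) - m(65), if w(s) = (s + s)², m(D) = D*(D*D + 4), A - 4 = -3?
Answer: -274689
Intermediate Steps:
A = 1 (A = 4 - 3 = 1)
m(D) = D*(4 + D²) (m(D) = D*(D² + 4) = D*(4 + D²))
g(j, B) = -3 + j/2 - B (g(j, B) = -3 + (1*j - 2*B)/2 = -3 + (j - 2*B)/2 = -3 + (j/2 - B) = -3 + j/2 - B)
w(s) = 4*s² (w(s) = (2*s)² = 4*s²)
w(g(-10, -1)) - m(65) = 4*(-3 + (½)*(-10) - 1*(-1))² - 65*(4 + 65²) = 4*(-3 - 5 + 1)² - 65*(4 + 4225) = 4*(-7)² - 65*4229 = 4*49 - 1*274885 = 196 - 274885 = -274689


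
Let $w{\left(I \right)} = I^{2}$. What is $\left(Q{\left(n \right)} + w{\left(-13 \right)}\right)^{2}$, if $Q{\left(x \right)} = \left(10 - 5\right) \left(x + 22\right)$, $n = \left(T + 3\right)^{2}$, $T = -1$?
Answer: $89401$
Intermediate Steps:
$n = 4$ ($n = \left(-1 + 3\right)^{2} = 2^{2} = 4$)
$Q{\left(x \right)} = 110 + 5 x$ ($Q{\left(x \right)} = \left(10 - 5\right) \left(22 + x\right) = 5 \left(22 + x\right) = 110 + 5 x$)
$\left(Q{\left(n \right)} + w{\left(-13 \right)}\right)^{2} = \left(\left(110 + 5 \cdot 4\right) + \left(-13\right)^{2}\right)^{2} = \left(\left(110 + 20\right) + 169\right)^{2} = \left(130 + 169\right)^{2} = 299^{2} = 89401$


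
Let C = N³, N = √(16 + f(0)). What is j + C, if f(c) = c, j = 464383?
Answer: 464447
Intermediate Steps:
N = 4 (N = √(16 + 0) = √16 = 4)
C = 64 (C = 4³ = 64)
j + C = 464383 + 64 = 464447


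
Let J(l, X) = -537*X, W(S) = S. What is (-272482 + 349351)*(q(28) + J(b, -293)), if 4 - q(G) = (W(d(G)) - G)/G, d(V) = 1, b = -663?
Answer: 338660754003/28 ≈ 1.2095e+10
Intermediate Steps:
q(G) = 4 - (1 - G)/G
(-272482 + 349351)*(q(28) + J(b, -293)) = (-272482 + 349351)*((5 - 1/28) - 537*(-293)) = 76869*((5 - 1*1/28) + 157341) = 76869*((5 - 1/28) + 157341) = 76869*(139/28 + 157341) = 76869*(4405687/28) = 338660754003/28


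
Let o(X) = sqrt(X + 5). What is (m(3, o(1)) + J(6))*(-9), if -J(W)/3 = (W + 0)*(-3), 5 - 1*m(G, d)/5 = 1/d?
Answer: -711 + 15*sqrt(6)/2 ≈ -692.63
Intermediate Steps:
o(X) = sqrt(5 + X)
m(G, d) = 25 - 5/d
J(W) = 9*W (J(W) = -3*(W + 0)*(-3) = -3*W*(-3) = -(-9)*W = 9*W)
(m(3, o(1)) + J(6))*(-9) = ((25 - 5/sqrt(5 + 1)) + 9*6)*(-9) = ((25 - 5*sqrt(6)/6) + 54)*(-9) = (79 - 5*sqrt(6)/6)*(-9) = -711 + 15*sqrt(6)/2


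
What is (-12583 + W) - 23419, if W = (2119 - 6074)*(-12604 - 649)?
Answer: 52379613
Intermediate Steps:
W = 52415615 (W = -3955*(-13253) = 52415615)
(-12583 + W) - 23419 = (-12583 + 52415615) - 23419 = 52403032 - 23419 = 52379613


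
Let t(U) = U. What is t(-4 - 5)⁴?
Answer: 6561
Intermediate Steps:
t(-4 - 5)⁴ = (-4 - 5)⁴ = (-9)⁴ = 6561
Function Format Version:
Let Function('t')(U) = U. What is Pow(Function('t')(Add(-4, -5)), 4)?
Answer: 6561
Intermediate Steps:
Pow(Function('t')(Add(-4, -5)), 4) = Pow(Add(-4, -5), 4) = Pow(-9, 4) = 6561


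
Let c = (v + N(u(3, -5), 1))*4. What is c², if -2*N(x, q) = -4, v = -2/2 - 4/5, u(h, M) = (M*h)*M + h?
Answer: 16/25 ≈ 0.64000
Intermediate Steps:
u(h, M) = h + h*M² (u(h, M) = h*M² + h = h + h*M²)
v = -9/5 (v = -2*½ - 4*⅕ = -1 - ⅘ = -9/5 ≈ -1.8000)
N(x, q) = 2 (N(x, q) = -½*(-4) = 2)
c = ⅘ (c = (-9/5 + 2)*4 = (⅕)*4 = ⅘ ≈ 0.80000)
c² = (⅘)² = 16/25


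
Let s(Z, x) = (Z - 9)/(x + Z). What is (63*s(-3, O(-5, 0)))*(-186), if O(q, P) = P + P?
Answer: -46872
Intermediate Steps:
O(q, P) = 2*P
s(Z, x) = (-9 + Z)/(Z + x)
(63*s(-3, O(-5, 0)))*(-186) = (63*((-9 - 3)/(-3 + 2*0)))*(-186) = (63*(-12/(-3 + 0)))*(-186) = (63*(-12/(-3)))*(-186) = (63*(-⅓*(-12)))*(-186) = (63*4)*(-186) = 252*(-186) = -46872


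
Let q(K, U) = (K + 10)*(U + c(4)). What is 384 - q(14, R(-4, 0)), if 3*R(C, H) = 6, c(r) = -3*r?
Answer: 624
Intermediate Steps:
R(C, H) = 2 (R(C, H) = (⅓)*6 = 2)
q(K, U) = (-12 + U)*(10 + K) (q(K, U) = (K + 10)*(U - 3*4) = (10 + K)*(U - 12) = (10 + K)*(-12 + U) = (-12 + U)*(10 + K))
384 - q(14, R(-4, 0)) = 384 - (-120 - 12*14 + 10*2 + 14*2) = 384 - (-120 - 168 + 20 + 28) = 384 - 1*(-240) = 384 + 240 = 624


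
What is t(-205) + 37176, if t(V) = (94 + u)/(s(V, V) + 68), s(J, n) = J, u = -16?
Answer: 5093034/137 ≈ 37175.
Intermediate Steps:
t(V) = 78/(68 + V) (t(V) = (94 - 16)/(V + 68) = 78/(68 + V))
t(-205) + 37176 = 78/(68 - 205) + 37176 = 78/(-137) + 37176 = 78*(-1/137) + 37176 = -78/137 + 37176 = 5093034/137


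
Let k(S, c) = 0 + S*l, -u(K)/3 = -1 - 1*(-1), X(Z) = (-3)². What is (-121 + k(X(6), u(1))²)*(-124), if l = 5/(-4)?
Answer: -2759/4 ≈ -689.75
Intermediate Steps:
l = -5/4 (l = 5*(-¼) = -5/4 ≈ -1.2500)
X(Z) = 9
u(K) = 0 (u(K) = -3*(-1 - 1*(-1)) = -3*(-1 + 1) = -3*0 = 0)
k(S, c) = -5*S/4 (k(S, c) = 0 + S*(-5/4) = 0 - 5*S/4 = -5*S/4)
(-121 + k(X(6), u(1))²)*(-124) = (-121 + (-5/4*9)²)*(-124) = (-121 + (-45/4)²)*(-124) = (-121 + 2025/16)*(-124) = (89/16)*(-124) = -2759/4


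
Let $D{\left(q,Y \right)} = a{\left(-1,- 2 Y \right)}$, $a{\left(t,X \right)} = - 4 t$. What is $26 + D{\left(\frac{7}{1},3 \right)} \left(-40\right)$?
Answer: $-134$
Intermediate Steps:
$D{\left(q,Y \right)} = 4$ ($D{\left(q,Y \right)} = \left(-4\right) \left(-1\right) = 4$)
$26 + D{\left(\frac{7}{1},3 \right)} \left(-40\right) = 26 + 4 \left(-40\right) = 26 - 160 = -134$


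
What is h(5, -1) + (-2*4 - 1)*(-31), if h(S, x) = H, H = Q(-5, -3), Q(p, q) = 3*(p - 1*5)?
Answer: 249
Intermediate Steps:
Q(p, q) = -15 + 3*p (Q(p, q) = 3*(p - 5) = 3*(-5 + p) = -15 + 3*p)
H = -30 (H = -15 + 3*(-5) = -15 - 15 = -30)
h(S, x) = -30
h(5, -1) + (-2*4 - 1)*(-31) = -30 + (-2*4 - 1)*(-31) = -30 + (-8 - 1)*(-31) = -30 - 9*(-31) = -30 + 279 = 249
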